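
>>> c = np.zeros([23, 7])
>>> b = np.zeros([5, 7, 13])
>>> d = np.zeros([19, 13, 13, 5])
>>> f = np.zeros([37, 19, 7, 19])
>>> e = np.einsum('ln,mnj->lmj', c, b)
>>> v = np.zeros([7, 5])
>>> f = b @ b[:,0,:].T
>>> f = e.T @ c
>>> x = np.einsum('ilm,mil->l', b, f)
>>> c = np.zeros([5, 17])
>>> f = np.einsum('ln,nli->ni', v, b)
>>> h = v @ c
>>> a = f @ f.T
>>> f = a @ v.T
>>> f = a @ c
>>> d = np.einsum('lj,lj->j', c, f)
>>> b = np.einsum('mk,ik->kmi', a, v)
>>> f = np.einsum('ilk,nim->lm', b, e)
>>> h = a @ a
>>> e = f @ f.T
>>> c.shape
(5, 17)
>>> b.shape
(5, 5, 7)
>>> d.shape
(17,)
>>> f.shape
(5, 13)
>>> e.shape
(5, 5)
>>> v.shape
(7, 5)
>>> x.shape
(7,)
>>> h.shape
(5, 5)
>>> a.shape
(5, 5)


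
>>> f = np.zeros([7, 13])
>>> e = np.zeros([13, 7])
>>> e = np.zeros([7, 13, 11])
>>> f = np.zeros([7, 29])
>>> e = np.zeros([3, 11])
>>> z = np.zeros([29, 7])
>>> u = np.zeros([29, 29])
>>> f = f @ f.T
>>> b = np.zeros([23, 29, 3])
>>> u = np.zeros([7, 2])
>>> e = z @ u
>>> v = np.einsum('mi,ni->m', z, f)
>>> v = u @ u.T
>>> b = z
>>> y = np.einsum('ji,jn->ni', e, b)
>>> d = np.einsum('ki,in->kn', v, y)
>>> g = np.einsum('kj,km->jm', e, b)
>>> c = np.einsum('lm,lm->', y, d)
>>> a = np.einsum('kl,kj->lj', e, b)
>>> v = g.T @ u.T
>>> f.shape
(7, 7)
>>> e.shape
(29, 2)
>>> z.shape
(29, 7)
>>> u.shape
(7, 2)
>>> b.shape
(29, 7)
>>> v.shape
(7, 7)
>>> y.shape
(7, 2)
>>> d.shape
(7, 2)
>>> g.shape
(2, 7)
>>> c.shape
()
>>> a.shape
(2, 7)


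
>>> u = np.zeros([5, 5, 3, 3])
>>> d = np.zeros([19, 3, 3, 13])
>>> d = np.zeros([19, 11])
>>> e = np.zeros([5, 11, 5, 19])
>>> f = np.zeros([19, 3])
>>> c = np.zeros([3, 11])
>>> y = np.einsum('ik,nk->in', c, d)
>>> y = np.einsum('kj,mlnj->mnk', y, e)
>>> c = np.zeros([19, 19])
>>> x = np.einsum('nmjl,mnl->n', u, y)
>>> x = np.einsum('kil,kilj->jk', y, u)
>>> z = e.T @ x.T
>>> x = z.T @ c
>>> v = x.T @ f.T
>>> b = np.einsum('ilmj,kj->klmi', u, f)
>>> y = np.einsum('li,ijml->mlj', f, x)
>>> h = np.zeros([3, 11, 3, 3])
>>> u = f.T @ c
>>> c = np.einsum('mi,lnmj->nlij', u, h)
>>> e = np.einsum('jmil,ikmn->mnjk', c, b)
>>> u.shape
(3, 19)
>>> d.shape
(19, 11)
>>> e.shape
(3, 5, 11, 5)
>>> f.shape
(19, 3)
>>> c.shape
(11, 3, 19, 3)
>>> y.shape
(5, 19, 11)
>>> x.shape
(3, 11, 5, 19)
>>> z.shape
(19, 5, 11, 3)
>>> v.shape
(19, 5, 11, 19)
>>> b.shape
(19, 5, 3, 5)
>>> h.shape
(3, 11, 3, 3)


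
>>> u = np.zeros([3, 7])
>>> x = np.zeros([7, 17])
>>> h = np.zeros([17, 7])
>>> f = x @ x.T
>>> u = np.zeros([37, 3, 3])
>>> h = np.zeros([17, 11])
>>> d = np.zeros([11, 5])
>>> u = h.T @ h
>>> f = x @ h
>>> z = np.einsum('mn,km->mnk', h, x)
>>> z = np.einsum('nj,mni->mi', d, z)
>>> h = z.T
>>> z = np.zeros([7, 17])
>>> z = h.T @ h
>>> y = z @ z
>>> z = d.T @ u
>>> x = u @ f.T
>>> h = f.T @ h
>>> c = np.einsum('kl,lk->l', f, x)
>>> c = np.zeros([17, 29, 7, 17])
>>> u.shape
(11, 11)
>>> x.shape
(11, 7)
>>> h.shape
(11, 17)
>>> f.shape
(7, 11)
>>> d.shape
(11, 5)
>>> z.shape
(5, 11)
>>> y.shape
(17, 17)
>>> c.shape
(17, 29, 7, 17)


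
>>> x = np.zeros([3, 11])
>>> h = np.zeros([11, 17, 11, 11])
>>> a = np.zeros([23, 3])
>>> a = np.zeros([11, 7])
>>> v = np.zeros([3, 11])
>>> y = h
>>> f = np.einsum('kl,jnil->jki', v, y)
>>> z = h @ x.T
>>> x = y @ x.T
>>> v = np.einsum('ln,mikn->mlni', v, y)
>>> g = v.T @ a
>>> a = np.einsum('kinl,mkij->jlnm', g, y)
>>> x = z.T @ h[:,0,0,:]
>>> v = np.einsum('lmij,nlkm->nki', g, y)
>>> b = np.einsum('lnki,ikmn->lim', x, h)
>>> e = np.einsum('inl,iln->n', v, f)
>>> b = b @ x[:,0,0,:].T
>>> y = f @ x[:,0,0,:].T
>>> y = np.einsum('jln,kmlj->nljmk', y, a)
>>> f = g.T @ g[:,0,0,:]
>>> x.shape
(3, 11, 17, 11)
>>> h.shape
(11, 17, 11, 11)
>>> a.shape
(11, 7, 3, 11)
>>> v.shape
(11, 11, 3)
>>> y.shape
(3, 3, 11, 7, 11)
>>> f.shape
(7, 3, 11, 7)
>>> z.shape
(11, 17, 11, 3)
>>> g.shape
(17, 11, 3, 7)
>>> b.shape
(3, 11, 3)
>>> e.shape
(11,)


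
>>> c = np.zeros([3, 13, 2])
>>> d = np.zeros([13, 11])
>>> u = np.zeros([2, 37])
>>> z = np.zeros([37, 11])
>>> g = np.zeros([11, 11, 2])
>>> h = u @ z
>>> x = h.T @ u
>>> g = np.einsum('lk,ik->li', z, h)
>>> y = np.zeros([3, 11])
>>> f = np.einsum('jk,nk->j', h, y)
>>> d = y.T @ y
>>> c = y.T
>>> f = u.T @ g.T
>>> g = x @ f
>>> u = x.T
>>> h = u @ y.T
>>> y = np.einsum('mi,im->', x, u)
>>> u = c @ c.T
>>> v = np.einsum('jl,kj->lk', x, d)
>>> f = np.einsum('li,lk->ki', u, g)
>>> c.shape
(11, 3)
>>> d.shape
(11, 11)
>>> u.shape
(11, 11)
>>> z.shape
(37, 11)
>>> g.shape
(11, 37)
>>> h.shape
(37, 3)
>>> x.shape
(11, 37)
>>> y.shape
()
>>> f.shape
(37, 11)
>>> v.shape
(37, 11)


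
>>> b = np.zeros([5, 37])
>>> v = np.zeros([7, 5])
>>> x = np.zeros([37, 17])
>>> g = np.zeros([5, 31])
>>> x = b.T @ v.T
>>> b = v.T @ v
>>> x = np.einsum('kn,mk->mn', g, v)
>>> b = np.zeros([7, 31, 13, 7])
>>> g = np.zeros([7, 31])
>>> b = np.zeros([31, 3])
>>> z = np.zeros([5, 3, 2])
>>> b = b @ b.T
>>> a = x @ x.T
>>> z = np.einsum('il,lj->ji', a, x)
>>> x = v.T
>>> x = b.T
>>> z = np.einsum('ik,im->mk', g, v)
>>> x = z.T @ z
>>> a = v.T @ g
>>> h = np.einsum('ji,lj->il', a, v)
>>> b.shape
(31, 31)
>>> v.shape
(7, 5)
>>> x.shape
(31, 31)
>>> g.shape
(7, 31)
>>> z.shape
(5, 31)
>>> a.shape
(5, 31)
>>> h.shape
(31, 7)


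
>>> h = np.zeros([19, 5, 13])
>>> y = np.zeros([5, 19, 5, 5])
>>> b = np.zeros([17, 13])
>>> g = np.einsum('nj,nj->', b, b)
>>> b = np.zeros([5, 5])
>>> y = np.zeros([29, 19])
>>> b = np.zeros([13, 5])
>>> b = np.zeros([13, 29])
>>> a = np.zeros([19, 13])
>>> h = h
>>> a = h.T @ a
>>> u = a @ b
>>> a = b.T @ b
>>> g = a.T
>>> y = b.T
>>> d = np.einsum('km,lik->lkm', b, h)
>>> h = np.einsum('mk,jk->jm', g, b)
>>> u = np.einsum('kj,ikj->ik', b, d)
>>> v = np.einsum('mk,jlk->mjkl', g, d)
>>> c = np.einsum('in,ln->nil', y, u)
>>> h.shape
(13, 29)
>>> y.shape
(29, 13)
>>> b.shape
(13, 29)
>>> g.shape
(29, 29)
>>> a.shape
(29, 29)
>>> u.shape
(19, 13)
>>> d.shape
(19, 13, 29)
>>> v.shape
(29, 19, 29, 13)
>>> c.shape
(13, 29, 19)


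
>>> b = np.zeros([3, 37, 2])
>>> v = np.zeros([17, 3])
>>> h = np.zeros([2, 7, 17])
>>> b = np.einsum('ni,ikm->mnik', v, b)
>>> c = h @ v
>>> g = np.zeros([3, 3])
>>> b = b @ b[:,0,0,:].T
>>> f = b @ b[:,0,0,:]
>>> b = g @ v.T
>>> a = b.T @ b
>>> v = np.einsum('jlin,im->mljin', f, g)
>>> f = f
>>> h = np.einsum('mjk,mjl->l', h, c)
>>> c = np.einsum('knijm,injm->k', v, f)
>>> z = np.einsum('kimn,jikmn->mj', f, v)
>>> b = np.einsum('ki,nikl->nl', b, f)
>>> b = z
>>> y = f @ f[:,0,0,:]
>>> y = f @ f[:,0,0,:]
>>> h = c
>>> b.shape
(3, 3)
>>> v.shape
(3, 17, 2, 3, 2)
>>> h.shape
(3,)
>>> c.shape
(3,)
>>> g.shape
(3, 3)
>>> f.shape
(2, 17, 3, 2)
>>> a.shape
(17, 17)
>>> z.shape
(3, 3)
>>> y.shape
(2, 17, 3, 2)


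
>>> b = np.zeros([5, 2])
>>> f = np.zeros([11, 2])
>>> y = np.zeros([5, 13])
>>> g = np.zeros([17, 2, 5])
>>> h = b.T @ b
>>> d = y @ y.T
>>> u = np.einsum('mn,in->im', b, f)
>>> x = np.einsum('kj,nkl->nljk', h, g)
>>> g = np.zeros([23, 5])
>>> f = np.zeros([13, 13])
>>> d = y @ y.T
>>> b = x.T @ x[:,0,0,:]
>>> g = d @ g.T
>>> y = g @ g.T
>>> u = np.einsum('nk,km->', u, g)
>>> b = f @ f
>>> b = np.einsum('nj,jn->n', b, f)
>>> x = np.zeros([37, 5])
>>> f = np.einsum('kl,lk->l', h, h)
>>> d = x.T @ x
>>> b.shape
(13,)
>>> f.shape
(2,)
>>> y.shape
(5, 5)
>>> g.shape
(5, 23)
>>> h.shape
(2, 2)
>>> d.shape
(5, 5)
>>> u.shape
()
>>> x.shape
(37, 5)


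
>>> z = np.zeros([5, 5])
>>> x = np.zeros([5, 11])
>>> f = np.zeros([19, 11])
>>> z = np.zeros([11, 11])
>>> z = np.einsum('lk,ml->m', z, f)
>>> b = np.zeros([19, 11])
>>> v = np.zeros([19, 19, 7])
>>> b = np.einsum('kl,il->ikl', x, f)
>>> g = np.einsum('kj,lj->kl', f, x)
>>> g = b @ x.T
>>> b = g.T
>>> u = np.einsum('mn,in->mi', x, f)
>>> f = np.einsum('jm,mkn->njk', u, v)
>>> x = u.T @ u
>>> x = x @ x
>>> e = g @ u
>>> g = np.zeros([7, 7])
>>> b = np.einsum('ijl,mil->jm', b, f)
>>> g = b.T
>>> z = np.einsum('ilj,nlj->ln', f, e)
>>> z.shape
(5, 19)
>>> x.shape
(19, 19)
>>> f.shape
(7, 5, 19)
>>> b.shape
(5, 7)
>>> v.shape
(19, 19, 7)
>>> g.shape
(7, 5)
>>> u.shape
(5, 19)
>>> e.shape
(19, 5, 19)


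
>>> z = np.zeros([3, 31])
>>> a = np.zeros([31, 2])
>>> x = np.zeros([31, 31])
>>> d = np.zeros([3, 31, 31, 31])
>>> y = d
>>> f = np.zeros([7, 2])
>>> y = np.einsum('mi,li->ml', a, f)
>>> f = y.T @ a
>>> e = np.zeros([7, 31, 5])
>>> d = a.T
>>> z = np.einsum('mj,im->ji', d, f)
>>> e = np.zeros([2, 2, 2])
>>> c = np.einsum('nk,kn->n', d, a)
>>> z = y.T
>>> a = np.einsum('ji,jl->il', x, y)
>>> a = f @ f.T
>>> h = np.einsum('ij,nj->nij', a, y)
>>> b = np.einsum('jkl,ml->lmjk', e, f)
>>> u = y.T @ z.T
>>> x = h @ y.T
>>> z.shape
(7, 31)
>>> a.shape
(7, 7)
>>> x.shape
(31, 7, 31)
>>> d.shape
(2, 31)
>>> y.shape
(31, 7)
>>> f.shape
(7, 2)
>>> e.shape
(2, 2, 2)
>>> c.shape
(2,)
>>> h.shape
(31, 7, 7)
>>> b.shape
(2, 7, 2, 2)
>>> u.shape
(7, 7)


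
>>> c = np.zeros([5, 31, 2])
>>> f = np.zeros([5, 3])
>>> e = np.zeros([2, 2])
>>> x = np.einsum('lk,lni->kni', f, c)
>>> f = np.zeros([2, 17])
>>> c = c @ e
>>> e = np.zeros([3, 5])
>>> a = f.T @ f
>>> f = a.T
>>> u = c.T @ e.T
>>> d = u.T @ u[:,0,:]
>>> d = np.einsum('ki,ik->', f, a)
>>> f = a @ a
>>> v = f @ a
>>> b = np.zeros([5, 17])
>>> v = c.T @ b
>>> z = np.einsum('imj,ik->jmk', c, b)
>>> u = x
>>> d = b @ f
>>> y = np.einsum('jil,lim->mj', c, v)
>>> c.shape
(5, 31, 2)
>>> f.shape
(17, 17)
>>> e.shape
(3, 5)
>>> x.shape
(3, 31, 2)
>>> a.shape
(17, 17)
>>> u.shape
(3, 31, 2)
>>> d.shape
(5, 17)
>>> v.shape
(2, 31, 17)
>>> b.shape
(5, 17)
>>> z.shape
(2, 31, 17)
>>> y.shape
(17, 5)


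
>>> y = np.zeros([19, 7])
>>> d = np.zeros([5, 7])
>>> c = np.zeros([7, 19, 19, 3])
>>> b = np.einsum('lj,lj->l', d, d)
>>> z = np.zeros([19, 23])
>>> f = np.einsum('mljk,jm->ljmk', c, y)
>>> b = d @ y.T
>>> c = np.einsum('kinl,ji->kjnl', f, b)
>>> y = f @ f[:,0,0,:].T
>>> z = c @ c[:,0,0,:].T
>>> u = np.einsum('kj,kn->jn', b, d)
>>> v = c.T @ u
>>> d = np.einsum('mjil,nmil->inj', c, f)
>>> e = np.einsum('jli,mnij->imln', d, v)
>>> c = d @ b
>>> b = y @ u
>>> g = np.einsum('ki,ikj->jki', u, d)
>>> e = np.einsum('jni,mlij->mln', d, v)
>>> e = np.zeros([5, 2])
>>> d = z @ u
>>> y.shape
(19, 19, 7, 19)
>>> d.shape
(19, 5, 7, 7)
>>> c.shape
(7, 19, 19)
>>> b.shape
(19, 19, 7, 7)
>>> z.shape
(19, 5, 7, 19)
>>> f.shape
(19, 19, 7, 3)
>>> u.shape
(19, 7)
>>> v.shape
(3, 7, 5, 7)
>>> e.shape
(5, 2)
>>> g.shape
(5, 19, 7)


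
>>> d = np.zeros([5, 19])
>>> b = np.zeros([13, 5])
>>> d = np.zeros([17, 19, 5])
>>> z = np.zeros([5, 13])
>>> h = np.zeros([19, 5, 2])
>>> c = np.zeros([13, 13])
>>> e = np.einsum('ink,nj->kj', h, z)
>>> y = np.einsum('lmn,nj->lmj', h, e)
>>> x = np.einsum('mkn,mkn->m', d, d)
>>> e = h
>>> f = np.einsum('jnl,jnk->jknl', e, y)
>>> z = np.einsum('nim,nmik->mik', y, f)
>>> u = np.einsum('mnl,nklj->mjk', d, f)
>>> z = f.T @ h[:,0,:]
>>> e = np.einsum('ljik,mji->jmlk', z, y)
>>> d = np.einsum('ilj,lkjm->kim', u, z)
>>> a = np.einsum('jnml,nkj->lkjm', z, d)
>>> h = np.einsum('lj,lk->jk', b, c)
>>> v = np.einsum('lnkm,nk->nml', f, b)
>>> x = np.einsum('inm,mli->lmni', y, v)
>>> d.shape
(5, 17, 2)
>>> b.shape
(13, 5)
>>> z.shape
(2, 5, 13, 2)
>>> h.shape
(5, 13)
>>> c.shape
(13, 13)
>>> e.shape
(5, 19, 2, 2)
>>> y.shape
(19, 5, 13)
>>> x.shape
(2, 13, 5, 19)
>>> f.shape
(19, 13, 5, 2)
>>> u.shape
(17, 2, 13)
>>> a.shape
(2, 17, 2, 13)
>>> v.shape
(13, 2, 19)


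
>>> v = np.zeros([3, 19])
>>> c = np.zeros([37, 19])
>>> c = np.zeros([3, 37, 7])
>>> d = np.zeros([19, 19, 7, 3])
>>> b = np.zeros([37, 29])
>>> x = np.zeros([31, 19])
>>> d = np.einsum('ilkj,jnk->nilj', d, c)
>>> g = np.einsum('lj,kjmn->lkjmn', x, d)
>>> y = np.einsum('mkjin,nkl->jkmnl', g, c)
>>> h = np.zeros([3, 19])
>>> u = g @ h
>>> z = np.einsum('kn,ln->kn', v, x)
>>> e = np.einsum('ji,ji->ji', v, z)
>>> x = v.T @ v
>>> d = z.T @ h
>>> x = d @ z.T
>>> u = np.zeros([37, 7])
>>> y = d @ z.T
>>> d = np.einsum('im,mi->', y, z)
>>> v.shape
(3, 19)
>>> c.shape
(3, 37, 7)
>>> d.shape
()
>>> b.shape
(37, 29)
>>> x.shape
(19, 3)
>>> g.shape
(31, 37, 19, 19, 3)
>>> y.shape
(19, 3)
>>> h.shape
(3, 19)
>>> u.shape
(37, 7)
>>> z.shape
(3, 19)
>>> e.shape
(3, 19)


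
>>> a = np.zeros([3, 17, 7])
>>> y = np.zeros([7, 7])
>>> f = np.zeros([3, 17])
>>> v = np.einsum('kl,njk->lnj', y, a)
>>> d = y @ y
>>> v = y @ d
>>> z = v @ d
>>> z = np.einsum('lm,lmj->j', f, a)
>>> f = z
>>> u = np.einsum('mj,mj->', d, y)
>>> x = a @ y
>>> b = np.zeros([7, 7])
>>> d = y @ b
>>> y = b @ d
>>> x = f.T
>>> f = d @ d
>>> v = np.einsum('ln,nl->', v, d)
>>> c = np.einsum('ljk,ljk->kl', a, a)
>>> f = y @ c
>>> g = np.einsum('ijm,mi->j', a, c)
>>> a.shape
(3, 17, 7)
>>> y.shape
(7, 7)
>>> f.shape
(7, 3)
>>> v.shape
()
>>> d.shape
(7, 7)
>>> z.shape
(7,)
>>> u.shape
()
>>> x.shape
(7,)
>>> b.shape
(7, 7)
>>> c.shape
(7, 3)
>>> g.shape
(17,)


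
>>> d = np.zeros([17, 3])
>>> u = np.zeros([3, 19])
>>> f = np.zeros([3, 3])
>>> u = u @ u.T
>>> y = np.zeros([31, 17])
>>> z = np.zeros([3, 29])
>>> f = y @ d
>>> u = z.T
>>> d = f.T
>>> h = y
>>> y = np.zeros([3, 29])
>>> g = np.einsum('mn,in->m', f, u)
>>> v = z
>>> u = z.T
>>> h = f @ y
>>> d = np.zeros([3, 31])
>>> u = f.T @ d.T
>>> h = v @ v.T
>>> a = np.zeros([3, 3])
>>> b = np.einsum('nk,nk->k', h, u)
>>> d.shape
(3, 31)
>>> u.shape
(3, 3)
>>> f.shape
(31, 3)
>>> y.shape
(3, 29)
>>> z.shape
(3, 29)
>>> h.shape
(3, 3)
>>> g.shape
(31,)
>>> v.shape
(3, 29)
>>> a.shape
(3, 3)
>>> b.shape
(3,)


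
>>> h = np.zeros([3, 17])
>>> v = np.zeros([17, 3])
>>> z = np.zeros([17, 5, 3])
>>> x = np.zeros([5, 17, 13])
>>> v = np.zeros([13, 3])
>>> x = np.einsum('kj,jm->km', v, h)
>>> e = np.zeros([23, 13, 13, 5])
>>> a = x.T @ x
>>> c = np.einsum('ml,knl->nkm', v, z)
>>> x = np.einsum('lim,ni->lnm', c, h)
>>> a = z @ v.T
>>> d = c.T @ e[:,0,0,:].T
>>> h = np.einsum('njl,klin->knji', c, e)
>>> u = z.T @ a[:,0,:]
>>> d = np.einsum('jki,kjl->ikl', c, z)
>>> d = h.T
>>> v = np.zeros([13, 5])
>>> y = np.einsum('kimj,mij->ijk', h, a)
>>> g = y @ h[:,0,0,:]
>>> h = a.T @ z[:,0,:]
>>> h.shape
(13, 5, 3)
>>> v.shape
(13, 5)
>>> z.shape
(17, 5, 3)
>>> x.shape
(5, 3, 13)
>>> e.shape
(23, 13, 13, 5)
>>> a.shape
(17, 5, 13)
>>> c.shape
(5, 17, 13)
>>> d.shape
(13, 17, 5, 23)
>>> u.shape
(3, 5, 13)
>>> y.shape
(5, 13, 23)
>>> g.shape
(5, 13, 13)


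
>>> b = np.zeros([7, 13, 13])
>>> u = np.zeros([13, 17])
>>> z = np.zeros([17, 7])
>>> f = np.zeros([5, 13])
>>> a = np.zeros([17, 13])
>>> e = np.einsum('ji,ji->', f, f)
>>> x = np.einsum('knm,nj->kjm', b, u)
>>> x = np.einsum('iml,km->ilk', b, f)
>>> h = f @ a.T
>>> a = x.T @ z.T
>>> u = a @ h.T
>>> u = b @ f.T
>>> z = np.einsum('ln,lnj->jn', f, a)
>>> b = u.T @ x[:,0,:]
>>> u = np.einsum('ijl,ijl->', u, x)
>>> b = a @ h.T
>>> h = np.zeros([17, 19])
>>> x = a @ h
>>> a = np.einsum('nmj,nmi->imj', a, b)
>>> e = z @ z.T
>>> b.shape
(5, 13, 5)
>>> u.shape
()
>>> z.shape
(17, 13)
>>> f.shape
(5, 13)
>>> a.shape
(5, 13, 17)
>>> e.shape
(17, 17)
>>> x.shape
(5, 13, 19)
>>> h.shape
(17, 19)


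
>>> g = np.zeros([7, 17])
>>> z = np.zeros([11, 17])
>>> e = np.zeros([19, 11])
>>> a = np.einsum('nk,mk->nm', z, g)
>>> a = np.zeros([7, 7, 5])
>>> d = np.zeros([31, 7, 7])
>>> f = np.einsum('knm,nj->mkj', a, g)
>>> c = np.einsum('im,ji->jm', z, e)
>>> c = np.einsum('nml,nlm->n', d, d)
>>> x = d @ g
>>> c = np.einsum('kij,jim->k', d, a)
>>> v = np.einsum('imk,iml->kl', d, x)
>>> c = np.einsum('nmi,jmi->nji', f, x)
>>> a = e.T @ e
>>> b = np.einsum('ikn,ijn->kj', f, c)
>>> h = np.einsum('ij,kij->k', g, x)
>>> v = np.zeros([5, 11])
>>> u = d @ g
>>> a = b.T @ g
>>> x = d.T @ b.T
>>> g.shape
(7, 17)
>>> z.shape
(11, 17)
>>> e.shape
(19, 11)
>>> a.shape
(31, 17)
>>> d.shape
(31, 7, 7)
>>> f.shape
(5, 7, 17)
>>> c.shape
(5, 31, 17)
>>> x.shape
(7, 7, 7)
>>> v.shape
(5, 11)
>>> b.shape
(7, 31)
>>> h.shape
(31,)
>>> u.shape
(31, 7, 17)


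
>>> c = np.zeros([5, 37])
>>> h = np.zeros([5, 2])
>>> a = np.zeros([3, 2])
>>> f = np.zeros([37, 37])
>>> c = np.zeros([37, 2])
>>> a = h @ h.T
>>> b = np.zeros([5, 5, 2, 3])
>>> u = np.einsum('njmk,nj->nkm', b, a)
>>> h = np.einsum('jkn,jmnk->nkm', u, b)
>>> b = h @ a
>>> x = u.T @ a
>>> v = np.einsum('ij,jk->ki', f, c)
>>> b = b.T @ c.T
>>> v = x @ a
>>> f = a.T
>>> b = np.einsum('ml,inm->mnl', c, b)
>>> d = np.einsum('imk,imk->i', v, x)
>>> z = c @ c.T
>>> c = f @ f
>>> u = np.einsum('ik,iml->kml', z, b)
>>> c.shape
(5, 5)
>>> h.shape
(2, 3, 5)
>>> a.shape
(5, 5)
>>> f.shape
(5, 5)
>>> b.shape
(37, 3, 2)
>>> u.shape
(37, 3, 2)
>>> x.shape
(2, 3, 5)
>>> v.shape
(2, 3, 5)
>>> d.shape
(2,)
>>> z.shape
(37, 37)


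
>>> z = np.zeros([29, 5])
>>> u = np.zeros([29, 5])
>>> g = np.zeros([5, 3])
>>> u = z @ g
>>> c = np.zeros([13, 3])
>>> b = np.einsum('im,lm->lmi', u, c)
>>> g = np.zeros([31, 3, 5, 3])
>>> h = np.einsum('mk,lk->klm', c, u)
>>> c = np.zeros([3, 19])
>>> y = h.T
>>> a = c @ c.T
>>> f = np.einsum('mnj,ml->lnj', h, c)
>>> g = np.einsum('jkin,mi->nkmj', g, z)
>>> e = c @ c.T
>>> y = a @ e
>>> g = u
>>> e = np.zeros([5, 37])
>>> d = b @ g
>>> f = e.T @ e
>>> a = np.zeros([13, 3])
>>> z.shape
(29, 5)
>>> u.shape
(29, 3)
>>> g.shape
(29, 3)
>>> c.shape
(3, 19)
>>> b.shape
(13, 3, 29)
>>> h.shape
(3, 29, 13)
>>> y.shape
(3, 3)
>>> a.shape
(13, 3)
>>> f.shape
(37, 37)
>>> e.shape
(5, 37)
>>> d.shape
(13, 3, 3)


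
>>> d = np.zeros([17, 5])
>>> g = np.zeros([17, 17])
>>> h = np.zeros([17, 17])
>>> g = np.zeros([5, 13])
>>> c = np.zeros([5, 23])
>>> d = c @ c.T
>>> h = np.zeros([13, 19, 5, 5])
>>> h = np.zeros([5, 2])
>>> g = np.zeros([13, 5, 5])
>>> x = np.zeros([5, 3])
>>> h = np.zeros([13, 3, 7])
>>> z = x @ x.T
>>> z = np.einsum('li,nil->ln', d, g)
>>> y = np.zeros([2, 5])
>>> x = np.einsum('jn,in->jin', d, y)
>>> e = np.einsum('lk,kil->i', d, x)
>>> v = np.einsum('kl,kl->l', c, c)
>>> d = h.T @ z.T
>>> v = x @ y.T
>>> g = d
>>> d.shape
(7, 3, 5)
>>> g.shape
(7, 3, 5)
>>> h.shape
(13, 3, 7)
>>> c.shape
(5, 23)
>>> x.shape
(5, 2, 5)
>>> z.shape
(5, 13)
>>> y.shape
(2, 5)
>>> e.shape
(2,)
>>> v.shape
(5, 2, 2)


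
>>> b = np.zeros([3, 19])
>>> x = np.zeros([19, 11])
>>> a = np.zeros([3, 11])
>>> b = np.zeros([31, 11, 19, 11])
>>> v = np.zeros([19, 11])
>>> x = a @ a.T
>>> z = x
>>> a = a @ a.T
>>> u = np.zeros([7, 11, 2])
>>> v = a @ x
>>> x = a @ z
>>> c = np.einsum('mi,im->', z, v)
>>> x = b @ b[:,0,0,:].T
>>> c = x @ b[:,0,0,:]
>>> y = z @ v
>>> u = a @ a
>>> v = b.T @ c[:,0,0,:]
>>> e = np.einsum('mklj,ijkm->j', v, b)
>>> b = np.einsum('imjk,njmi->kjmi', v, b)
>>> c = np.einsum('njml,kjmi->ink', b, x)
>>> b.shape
(11, 11, 19, 11)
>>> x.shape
(31, 11, 19, 31)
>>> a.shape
(3, 3)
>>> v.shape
(11, 19, 11, 11)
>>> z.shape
(3, 3)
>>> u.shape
(3, 3)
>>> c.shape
(31, 11, 31)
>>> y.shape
(3, 3)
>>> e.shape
(11,)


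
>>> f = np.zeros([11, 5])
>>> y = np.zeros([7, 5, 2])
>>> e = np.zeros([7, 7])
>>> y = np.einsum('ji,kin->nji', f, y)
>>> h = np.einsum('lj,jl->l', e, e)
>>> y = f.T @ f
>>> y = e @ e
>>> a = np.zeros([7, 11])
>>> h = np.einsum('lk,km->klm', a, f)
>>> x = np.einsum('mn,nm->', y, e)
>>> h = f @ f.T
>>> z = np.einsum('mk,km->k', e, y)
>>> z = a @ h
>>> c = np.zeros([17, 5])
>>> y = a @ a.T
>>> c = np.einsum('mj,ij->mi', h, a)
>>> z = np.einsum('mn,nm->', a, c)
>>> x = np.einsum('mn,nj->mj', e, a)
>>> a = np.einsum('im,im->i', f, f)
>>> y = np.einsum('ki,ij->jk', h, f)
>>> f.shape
(11, 5)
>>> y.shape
(5, 11)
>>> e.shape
(7, 7)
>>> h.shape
(11, 11)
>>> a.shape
(11,)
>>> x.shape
(7, 11)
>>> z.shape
()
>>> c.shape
(11, 7)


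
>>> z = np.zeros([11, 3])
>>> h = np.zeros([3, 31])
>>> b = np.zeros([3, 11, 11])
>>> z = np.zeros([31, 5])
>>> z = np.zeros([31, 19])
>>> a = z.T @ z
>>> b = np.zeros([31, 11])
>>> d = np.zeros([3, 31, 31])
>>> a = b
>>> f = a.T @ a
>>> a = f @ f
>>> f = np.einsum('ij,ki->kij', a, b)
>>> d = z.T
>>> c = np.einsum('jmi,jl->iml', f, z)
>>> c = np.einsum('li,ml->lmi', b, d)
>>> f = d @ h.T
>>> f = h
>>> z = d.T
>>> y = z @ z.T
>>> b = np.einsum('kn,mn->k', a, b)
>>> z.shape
(31, 19)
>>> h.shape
(3, 31)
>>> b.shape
(11,)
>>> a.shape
(11, 11)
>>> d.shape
(19, 31)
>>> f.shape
(3, 31)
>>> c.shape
(31, 19, 11)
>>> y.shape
(31, 31)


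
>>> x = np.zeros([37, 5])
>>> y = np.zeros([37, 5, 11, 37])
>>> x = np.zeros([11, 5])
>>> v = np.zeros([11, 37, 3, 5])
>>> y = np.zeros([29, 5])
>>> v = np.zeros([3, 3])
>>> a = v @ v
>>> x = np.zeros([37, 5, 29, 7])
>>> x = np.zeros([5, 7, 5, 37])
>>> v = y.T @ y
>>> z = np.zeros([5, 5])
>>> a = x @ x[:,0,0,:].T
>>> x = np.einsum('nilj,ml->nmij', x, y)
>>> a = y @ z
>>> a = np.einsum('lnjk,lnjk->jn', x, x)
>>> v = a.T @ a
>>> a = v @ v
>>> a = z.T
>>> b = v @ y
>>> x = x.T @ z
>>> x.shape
(37, 7, 29, 5)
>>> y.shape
(29, 5)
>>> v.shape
(29, 29)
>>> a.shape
(5, 5)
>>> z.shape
(5, 5)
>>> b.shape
(29, 5)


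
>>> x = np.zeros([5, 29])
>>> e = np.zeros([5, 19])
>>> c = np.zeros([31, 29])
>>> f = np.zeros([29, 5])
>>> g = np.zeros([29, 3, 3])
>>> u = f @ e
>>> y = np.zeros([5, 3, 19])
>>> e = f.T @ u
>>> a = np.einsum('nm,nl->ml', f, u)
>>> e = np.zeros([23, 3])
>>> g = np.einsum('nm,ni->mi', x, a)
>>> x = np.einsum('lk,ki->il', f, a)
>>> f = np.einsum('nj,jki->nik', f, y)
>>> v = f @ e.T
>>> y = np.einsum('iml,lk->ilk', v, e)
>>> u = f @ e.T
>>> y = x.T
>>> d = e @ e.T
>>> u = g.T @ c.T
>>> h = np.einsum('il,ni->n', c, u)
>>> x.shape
(19, 29)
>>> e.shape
(23, 3)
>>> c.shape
(31, 29)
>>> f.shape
(29, 19, 3)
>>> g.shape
(29, 19)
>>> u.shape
(19, 31)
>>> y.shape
(29, 19)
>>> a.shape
(5, 19)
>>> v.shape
(29, 19, 23)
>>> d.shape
(23, 23)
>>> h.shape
(19,)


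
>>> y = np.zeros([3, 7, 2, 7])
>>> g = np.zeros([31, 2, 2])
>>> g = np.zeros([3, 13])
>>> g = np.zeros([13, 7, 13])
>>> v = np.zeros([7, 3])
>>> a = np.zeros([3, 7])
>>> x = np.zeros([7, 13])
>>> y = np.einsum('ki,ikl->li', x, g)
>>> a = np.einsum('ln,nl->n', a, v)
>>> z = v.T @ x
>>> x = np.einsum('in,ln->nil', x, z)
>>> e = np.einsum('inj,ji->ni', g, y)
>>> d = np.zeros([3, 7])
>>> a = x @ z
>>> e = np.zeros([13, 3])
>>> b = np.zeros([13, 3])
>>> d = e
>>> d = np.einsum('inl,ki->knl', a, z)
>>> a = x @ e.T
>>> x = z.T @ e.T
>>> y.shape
(13, 13)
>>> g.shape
(13, 7, 13)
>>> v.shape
(7, 3)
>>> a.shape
(13, 7, 13)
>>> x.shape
(13, 13)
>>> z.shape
(3, 13)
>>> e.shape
(13, 3)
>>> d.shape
(3, 7, 13)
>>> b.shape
(13, 3)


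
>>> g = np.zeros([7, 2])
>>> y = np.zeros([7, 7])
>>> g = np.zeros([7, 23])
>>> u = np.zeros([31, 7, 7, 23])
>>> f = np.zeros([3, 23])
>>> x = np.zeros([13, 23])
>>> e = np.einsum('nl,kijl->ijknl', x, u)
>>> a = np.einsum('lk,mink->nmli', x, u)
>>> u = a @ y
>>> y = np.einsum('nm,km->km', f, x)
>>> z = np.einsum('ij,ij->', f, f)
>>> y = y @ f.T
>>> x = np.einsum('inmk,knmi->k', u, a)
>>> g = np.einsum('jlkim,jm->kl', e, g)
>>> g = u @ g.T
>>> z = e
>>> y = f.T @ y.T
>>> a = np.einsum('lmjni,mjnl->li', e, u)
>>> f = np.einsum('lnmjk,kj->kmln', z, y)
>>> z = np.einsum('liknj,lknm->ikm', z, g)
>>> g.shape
(7, 31, 13, 31)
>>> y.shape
(23, 13)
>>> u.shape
(7, 31, 13, 7)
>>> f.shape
(23, 31, 7, 7)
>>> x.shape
(7,)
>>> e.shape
(7, 7, 31, 13, 23)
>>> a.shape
(7, 23)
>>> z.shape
(7, 31, 31)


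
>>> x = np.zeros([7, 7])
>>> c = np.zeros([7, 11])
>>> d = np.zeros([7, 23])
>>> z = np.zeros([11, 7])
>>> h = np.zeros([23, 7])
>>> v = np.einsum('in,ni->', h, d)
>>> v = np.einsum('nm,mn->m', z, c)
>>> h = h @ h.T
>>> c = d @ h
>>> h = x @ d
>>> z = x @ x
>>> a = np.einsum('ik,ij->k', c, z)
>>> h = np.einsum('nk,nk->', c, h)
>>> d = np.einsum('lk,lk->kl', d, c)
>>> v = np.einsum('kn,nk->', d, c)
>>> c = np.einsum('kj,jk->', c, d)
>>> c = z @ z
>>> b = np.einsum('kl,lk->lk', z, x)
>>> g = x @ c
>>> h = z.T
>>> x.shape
(7, 7)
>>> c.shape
(7, 7)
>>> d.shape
(23, 7)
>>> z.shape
(7, 7)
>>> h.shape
(7, 7)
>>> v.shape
()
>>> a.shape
(23,)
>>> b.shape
(7, 7)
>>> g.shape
(7, 7)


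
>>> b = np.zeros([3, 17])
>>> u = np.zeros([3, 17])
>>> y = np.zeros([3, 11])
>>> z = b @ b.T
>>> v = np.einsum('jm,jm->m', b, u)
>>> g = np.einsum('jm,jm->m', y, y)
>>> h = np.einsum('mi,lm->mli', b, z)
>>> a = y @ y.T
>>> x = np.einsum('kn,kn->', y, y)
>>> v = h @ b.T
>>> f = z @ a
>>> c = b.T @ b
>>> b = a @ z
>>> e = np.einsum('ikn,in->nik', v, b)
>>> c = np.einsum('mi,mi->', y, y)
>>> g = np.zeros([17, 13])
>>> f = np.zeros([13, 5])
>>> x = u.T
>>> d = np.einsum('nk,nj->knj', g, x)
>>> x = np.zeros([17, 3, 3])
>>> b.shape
(3, 3)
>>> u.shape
(3, 17)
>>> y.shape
(3, 11)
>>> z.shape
(3, 3)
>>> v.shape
(3, 3, 3)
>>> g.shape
(17, 13)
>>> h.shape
(3, 3, 17)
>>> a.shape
(3, 3)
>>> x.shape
(17, 3, 3)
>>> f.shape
(13, 5)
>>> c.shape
()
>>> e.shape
(3, 3, 3)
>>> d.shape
(13, 17, 3)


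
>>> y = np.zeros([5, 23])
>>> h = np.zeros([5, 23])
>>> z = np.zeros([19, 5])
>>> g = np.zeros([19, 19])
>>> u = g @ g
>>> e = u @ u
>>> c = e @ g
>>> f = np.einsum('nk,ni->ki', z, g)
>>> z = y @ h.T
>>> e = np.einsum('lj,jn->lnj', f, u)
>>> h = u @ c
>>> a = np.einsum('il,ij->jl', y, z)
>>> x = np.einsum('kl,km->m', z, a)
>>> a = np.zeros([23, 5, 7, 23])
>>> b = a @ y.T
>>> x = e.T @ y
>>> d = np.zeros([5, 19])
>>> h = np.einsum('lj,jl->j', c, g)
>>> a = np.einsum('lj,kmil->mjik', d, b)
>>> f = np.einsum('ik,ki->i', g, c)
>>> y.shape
(5, 23)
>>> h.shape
(19,)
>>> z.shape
(5, 5)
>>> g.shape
(19, 19)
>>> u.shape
(19, 19)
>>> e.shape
(5, 19, 19)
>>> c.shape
(19, 19)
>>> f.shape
(19,)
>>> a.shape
(5, 19, 7, 23)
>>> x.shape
(19, 19, 23)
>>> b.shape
(23, 5, 7, 5)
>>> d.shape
(5, 19)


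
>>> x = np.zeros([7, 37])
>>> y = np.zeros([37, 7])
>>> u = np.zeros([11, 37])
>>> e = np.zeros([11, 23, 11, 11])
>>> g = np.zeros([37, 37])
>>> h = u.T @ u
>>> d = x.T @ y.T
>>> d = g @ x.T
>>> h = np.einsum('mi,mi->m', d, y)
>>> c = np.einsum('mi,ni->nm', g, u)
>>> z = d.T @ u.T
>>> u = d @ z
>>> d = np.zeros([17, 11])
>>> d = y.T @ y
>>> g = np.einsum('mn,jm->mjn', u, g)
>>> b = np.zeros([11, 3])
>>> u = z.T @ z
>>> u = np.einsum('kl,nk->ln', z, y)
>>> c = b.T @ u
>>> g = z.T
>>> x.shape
(7, 37)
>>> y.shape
(37, 7)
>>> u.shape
(11, 37)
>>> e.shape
(11, 23, 11, 11)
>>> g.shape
(11, 7)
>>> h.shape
(37,)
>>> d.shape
(7, 7)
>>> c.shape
(3, 37)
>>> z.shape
(7, 11)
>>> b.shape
(11, 3)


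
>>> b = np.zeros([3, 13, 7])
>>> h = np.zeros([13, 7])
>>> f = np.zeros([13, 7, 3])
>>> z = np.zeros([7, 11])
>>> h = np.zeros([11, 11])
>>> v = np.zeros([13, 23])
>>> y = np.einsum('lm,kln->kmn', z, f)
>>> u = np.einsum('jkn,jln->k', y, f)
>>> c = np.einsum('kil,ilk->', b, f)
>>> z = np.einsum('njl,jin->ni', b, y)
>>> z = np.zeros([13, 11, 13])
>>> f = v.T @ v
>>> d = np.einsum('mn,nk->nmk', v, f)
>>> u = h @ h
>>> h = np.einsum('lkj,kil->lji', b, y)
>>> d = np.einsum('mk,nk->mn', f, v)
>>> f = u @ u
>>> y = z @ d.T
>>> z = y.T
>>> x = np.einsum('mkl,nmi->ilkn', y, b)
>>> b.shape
(3, 13, 7)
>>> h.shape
(3, 7, 11)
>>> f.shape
(11, 11)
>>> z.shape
(23, 11, 13)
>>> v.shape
(13, 23)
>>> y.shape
(13, 11, 23)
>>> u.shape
(11, 11)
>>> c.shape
()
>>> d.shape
(23, 13)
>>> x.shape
(7, 23, 11, 3)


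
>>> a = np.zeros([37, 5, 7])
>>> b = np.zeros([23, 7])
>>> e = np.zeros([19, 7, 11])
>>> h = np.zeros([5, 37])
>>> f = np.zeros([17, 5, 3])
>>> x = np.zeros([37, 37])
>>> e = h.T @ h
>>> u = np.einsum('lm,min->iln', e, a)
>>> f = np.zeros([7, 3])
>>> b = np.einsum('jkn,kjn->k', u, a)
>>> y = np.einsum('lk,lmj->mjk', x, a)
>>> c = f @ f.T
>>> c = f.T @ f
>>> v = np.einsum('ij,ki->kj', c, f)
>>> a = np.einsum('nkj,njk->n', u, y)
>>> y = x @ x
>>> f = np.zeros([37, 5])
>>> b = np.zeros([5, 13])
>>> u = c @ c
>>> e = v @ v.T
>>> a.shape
(5,)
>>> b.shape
(5, 13)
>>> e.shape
(7, 7)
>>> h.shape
(5, 37)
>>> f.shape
(37, 5)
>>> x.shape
(37, 37)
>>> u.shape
(3, 3)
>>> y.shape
(37, 37)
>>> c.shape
(3, 3)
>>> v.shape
(7, 3)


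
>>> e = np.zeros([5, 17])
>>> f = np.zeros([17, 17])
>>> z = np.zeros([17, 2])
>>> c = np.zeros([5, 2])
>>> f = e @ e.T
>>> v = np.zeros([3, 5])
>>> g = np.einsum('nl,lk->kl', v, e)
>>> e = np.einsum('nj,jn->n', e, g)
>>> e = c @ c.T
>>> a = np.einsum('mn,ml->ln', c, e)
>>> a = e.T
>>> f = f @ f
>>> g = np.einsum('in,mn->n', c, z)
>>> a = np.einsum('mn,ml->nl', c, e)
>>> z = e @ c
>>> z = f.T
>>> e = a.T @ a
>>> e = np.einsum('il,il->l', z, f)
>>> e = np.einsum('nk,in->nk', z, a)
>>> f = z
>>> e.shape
(5, 5)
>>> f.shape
(5, 5)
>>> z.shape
(5, 5)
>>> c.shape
(5, 2)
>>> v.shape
(3, 5)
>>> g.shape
(2,)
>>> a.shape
(2, 5)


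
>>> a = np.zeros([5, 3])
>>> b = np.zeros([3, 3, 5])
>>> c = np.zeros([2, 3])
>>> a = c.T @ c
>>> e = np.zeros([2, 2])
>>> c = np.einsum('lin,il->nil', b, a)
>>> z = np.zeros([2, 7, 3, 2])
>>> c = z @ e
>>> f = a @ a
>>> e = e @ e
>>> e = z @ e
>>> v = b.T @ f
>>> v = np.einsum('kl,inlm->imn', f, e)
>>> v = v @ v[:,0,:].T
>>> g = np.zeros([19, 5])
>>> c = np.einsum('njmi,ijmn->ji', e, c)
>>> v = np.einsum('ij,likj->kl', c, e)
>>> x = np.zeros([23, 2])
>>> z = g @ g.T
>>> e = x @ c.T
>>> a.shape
(3, 3)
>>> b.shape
(3, 3, 5)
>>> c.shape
(7, 2)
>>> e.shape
(23, 7)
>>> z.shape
(19, 19)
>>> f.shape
(3, 3)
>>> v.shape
(3, 2)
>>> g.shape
(19, 5)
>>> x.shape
(23, 2)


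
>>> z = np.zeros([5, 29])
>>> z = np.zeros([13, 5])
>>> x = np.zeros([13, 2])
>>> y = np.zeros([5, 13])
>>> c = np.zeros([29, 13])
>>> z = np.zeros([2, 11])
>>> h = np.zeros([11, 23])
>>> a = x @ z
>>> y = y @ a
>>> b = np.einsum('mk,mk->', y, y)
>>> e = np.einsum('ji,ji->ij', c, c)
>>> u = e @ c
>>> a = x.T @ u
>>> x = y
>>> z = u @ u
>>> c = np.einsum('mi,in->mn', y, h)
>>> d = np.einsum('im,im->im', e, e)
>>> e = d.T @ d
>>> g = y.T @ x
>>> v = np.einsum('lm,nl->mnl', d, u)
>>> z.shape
(13, 13)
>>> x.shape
(5, 11)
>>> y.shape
(5, 11)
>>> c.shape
(5, 23)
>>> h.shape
(11, 23)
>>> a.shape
(2, 13)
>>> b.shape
()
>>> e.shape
(29, 29)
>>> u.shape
(13, 13)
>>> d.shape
(13, 29)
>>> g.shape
(11, 11)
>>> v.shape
(29, 13, 13)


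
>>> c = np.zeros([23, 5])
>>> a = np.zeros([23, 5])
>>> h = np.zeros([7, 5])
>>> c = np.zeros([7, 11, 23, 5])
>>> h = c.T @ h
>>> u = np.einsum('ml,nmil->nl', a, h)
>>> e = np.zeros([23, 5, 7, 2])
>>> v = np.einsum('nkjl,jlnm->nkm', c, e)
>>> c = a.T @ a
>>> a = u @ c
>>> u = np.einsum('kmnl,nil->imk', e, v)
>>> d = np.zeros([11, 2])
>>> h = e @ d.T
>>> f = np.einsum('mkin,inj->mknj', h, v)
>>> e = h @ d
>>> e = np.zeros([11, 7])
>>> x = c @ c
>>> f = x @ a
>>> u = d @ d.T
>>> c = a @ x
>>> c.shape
(5, 5)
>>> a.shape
(5, 5)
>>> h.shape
(23, 5, 7, 11)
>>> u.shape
(11, 11)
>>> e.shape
(11, 7)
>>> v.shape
(7, 11, 2)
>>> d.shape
(11, 2)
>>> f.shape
(5, 5)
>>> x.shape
(5, 5)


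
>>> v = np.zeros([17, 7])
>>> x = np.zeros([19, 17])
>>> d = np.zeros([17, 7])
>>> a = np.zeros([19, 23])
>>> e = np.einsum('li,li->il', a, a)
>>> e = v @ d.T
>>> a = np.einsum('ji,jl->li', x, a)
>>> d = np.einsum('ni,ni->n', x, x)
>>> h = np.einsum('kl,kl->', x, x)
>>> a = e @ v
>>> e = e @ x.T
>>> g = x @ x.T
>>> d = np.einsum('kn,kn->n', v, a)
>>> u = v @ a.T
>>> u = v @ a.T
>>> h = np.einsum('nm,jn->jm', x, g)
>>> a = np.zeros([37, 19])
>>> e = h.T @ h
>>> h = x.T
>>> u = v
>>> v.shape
(17, 7)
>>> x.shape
(19, 17)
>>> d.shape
(7,)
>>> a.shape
(37, 19)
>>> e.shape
(17, 17)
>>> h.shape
(17, 19)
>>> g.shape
(19, 19)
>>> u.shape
(17, 7)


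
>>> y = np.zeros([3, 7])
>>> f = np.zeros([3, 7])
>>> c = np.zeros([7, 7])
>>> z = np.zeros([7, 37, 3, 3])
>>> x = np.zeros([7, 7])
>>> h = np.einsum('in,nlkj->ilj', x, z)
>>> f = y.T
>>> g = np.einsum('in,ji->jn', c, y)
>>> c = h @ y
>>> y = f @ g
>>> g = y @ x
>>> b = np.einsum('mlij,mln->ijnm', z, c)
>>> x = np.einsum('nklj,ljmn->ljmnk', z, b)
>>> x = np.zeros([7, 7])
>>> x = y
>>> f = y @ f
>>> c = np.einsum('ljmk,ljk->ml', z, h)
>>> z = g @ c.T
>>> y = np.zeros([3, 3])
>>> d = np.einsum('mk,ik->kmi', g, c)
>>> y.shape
(3, 3)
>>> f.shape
(7, 3)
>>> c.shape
(3, 7)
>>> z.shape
(7, 3)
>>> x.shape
(7, 7)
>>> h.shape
(7, 37, 3)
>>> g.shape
(7, 7)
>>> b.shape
(3, 3, 7, 7)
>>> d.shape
(7, 7, 3)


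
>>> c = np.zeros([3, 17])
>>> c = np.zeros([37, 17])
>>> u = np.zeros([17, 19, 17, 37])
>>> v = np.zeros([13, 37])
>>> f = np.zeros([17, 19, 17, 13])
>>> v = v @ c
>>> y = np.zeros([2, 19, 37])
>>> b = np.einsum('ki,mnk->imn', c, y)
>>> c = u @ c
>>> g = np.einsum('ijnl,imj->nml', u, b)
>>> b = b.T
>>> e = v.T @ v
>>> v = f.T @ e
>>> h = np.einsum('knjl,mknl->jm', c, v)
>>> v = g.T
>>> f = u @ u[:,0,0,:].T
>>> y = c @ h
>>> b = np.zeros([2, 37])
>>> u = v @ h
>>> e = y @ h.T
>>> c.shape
(17, 19, 17, 17)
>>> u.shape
(37, 2, 13)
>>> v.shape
(37, 2, 17)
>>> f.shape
(17, 19, 17, 17)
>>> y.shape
(17, 19, 17, 13)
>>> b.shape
(2, 37)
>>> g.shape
(17, 2, 37)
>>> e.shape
(17, 19, 17, 17)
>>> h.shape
(17, 13)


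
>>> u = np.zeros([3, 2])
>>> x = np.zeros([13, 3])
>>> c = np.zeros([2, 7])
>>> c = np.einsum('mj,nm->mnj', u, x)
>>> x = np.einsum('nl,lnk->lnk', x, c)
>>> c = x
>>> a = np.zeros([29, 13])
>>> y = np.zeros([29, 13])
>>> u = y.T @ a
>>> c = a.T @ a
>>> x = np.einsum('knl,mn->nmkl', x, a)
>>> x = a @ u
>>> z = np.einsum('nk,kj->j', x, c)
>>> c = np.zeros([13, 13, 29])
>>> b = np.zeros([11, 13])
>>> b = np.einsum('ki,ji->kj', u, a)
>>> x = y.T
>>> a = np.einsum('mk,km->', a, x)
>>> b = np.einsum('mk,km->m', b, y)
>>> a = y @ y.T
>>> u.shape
(13, 13)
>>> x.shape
(13, 29)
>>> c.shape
(13, 13, 29)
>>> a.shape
(29, 29)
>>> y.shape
(29, 13)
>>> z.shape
(13,)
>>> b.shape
(13,)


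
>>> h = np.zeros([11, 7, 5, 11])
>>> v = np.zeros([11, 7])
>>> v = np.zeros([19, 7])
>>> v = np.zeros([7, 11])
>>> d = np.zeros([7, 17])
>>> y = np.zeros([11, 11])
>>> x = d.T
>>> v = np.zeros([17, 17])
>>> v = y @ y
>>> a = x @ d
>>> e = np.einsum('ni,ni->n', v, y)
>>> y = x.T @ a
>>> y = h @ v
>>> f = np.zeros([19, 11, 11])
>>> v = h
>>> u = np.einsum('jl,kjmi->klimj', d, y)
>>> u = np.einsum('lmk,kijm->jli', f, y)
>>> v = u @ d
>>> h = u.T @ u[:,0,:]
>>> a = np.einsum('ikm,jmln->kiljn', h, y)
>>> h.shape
(7, 19, 7)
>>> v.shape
(5, 19, 17)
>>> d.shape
(7, 17)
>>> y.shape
(11, 7, 5, 11)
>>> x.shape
(17, 7)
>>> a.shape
(19, 7, 5, 11, 11)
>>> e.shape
(11,)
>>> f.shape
(19, 11, 11)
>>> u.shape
(5, 19, 7)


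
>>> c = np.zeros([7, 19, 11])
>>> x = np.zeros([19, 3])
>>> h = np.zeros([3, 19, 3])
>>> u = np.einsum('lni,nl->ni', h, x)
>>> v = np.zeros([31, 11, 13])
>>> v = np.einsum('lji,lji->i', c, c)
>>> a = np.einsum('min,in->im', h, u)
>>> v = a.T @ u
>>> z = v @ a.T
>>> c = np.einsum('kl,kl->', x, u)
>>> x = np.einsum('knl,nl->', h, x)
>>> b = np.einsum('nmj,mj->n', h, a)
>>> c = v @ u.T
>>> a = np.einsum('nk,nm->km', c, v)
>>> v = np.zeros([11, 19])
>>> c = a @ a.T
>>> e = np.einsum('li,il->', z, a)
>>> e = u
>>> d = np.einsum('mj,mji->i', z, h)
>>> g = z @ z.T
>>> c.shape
(19, 19)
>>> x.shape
()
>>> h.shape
(3, 19, 3)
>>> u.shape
(19, 3)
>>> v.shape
(11, 19)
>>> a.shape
(19, 3)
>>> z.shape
(3, 19)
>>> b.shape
(3,)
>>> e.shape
(19, 3)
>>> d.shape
(3,)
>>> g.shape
(3, 3)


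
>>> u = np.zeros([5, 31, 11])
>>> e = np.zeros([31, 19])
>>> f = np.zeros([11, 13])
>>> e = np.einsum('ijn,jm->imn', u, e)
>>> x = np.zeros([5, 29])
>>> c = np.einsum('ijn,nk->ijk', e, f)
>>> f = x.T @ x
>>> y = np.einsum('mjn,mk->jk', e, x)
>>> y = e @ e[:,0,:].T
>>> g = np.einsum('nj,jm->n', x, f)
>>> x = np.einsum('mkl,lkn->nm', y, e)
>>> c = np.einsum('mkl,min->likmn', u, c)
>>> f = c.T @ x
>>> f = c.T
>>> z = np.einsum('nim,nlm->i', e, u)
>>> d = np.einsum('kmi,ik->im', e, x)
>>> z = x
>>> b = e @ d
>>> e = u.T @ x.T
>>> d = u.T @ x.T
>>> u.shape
(5, 31, 11)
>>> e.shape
(11, 31, 11)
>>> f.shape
(13, 5, 31, 19, 11)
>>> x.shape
(11, 5)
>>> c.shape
(11, 19, 31, 5, 13)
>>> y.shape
(5, 19, 5)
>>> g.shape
(5,)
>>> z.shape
(11, 5)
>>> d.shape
(11, 31, 11)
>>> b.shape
(5, 19, 19)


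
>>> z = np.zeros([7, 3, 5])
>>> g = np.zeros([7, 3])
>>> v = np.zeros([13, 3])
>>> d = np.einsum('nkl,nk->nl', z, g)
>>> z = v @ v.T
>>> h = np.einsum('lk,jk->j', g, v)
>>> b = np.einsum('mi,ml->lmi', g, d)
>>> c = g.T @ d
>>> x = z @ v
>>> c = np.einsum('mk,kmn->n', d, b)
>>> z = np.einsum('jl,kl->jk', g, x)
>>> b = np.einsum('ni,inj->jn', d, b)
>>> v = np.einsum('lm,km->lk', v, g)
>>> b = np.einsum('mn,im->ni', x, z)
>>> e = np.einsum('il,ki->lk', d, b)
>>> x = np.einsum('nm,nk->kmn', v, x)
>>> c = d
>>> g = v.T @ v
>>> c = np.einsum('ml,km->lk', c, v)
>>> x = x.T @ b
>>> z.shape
(7, 13)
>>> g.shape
(7, 7)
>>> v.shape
(13, 7)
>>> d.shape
(7, 5)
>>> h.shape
(13,)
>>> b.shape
(3, 7)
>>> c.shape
(5, 13)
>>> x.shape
(13, 7, 7)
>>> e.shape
(5, 3)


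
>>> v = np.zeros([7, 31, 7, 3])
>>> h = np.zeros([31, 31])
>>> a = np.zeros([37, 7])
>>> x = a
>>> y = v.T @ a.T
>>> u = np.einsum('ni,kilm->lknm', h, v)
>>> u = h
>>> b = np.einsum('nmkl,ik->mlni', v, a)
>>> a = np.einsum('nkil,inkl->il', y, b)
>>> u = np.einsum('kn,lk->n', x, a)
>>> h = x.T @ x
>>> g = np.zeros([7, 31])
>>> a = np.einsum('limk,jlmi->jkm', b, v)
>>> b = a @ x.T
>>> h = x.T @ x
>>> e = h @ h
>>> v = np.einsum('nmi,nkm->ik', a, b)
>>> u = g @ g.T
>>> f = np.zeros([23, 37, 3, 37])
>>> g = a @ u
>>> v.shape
(7, 37)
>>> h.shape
(7, 7)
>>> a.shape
(7, 37, 7)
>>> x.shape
(37, 7)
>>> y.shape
(3, 7, 31, 37)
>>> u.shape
(7, 7)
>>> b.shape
(7, 37, 37)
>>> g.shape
(7, 37, 7)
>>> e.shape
(7, 7)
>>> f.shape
(23, 37, 3, 37)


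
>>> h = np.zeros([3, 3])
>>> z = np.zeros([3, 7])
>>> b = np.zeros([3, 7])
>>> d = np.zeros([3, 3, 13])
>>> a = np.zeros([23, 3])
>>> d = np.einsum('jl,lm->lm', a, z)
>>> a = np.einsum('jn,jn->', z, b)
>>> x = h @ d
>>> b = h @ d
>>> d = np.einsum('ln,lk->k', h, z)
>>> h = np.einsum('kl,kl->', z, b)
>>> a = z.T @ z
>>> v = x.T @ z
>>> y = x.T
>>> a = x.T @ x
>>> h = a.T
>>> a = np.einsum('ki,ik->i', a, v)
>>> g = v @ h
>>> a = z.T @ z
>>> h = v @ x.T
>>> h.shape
(7, 3)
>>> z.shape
(3, 7)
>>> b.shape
(3, 7)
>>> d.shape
(7,)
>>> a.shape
(7, 7)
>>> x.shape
(3, 7)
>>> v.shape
(7, 7)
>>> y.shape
(7, 3)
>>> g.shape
(7, 7)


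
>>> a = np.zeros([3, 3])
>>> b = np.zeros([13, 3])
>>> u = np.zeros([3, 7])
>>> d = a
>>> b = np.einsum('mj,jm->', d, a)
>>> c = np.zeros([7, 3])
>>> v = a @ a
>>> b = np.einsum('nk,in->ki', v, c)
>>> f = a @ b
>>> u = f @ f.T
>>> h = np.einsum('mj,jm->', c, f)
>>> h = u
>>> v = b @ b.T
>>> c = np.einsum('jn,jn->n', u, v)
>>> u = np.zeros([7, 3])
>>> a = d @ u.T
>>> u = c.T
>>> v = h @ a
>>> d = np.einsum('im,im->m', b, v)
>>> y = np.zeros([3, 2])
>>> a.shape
(3, 7)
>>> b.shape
(3, 7)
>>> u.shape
(3,)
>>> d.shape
(7,)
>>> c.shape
(3,)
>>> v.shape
(3, 7)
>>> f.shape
(3, 7)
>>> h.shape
(3, 3)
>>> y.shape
(3, 2)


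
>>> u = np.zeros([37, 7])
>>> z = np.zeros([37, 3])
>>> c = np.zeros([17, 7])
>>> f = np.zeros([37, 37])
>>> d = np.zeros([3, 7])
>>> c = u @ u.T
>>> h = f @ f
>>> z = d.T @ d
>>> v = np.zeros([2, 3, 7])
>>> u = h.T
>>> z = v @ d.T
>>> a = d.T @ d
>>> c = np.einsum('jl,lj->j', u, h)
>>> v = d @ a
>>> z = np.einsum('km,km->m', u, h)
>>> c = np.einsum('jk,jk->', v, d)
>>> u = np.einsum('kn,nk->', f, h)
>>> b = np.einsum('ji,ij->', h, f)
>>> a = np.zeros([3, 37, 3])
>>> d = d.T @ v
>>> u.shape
()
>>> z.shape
(37,)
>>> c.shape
()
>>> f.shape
(37, 37)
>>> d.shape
(7, 7)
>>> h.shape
(37, 37)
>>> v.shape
(3, 7)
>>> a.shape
(3, 37, 3)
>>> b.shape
()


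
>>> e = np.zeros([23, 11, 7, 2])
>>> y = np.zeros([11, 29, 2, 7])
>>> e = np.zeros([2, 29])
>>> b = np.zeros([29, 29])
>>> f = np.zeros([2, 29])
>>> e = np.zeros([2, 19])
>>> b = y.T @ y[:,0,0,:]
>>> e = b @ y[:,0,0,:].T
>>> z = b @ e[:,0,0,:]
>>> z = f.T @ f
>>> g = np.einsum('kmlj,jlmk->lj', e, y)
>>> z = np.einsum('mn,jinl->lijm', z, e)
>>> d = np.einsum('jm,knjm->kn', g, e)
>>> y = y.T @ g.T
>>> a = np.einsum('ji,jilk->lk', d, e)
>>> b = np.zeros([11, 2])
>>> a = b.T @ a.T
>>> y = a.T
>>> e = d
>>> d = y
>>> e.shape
(7, 2)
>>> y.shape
(29, 2)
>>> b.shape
(11, 2)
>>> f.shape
(2, 29)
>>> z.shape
(11, 2, 7, 29)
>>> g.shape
(29, 11)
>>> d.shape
(29, 2)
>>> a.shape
(2, 29)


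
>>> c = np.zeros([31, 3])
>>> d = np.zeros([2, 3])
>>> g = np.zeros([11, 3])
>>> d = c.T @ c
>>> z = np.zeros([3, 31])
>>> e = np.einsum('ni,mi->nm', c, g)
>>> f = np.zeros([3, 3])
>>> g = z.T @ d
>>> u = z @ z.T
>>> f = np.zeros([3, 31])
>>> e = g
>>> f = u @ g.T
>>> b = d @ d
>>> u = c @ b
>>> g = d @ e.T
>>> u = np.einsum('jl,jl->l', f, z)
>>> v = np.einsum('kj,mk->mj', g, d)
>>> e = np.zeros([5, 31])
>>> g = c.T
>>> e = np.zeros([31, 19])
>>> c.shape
(31, 3)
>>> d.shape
(3, 3)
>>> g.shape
(3, 31)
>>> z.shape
(3, 31)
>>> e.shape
(31, 19)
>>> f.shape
(3, 31)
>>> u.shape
(31,)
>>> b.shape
(3, 3)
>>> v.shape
(3, 31)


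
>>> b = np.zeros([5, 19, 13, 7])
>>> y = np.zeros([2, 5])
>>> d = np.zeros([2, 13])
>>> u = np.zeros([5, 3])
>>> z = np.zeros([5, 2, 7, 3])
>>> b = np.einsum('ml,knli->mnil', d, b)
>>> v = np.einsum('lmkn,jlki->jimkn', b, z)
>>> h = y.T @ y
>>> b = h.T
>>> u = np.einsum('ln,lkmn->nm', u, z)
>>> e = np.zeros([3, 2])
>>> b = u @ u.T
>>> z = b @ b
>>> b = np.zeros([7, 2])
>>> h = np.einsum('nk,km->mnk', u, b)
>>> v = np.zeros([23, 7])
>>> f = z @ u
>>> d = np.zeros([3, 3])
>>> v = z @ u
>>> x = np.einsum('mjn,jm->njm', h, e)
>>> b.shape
(7, 2)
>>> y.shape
(2, 5)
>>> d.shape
(3, 3)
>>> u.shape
(3, 7)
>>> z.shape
(3, 3)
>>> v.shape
(3, 7)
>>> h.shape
(2, 3, 7)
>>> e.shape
(3, 2)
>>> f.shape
(3, 7)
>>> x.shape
(7, 3, 2)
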